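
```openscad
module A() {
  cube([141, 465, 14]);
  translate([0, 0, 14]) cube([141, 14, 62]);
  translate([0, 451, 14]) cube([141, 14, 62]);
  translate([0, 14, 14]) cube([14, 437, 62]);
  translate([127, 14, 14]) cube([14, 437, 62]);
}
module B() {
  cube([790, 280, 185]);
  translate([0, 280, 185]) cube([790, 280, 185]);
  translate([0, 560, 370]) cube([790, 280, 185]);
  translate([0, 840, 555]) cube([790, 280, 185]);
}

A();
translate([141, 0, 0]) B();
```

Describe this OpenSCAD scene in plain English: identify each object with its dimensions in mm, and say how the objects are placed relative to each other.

A is an open storage box with external size 141×465×76 mm and wall thickness 14 mm (the base is also 14 mm thick). The base covers the whole footprint; the four walls stand on the base, with the y-facing walls full-width and the x-facing walls fitting between their inner faces.

B is a straight staircase of 4 solid steps. Each step is 790 mm wide (x), 280 mm deep (y, the going) and 185 mm tall (the rise). The first step rests on the floor; each subsequent step sits one going further in +y and one rise higher in +z, directly behind and above the previous step with no overlap.

The staircase is against the open box's +x side, with their −y faces flush.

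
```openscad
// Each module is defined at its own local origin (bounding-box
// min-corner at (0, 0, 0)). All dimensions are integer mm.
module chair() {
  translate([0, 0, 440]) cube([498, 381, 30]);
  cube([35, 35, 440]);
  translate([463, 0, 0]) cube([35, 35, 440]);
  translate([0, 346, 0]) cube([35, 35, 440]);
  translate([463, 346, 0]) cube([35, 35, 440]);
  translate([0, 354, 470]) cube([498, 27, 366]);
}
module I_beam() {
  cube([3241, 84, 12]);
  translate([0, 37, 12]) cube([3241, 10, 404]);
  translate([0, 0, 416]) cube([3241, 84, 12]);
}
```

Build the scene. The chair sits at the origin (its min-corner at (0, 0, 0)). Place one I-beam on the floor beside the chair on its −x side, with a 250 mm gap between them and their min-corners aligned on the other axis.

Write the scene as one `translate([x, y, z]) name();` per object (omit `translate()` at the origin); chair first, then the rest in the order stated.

chair();
translate([-3491, 0, 0]) I_beam();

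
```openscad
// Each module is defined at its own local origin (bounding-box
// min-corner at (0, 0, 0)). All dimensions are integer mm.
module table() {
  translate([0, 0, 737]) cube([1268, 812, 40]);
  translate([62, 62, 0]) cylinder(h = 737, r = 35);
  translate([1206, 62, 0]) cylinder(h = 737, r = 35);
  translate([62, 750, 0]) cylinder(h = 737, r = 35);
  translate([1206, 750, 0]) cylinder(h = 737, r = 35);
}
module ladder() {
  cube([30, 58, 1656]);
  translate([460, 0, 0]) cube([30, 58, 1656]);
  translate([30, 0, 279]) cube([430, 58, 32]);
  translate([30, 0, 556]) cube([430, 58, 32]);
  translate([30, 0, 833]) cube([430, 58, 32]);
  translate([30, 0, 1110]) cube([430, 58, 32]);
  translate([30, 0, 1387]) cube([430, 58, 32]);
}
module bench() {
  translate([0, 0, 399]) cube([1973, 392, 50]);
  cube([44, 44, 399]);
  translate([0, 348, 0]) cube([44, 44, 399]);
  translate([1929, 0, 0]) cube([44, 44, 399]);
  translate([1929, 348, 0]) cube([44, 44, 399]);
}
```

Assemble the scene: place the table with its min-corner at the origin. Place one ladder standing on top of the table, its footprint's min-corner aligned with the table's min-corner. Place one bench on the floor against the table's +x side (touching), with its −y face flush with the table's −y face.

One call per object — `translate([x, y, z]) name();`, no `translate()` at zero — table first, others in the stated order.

table();
translate([0, 0, 777]) ladder();
translate([1268, 0, 0]) bench();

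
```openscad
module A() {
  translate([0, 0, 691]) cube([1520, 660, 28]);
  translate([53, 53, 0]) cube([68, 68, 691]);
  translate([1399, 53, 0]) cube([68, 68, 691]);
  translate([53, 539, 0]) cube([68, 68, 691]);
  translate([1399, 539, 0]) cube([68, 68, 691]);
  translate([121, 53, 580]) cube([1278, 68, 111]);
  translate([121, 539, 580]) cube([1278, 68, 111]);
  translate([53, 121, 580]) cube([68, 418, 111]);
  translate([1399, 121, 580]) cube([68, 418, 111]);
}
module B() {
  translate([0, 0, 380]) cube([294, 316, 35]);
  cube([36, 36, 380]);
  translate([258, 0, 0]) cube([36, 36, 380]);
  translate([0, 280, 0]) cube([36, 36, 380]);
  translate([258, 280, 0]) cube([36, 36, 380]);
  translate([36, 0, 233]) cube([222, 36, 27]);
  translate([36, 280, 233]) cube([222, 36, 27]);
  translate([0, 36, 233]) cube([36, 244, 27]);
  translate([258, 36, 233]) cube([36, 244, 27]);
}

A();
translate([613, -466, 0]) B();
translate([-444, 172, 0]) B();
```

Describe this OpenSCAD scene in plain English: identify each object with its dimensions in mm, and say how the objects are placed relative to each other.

A is a table: top 1520 mm (x) × 660 mm (y), 28 mm thick, upper face at z = 719 mm, on four 68×68 mm square legs, each inset 53 mm from the nearest pair of top edges, running from z = 0 to the bottom of the top. Four apron rails, 68 mm thick and 111 mm tall, run between adjacent legs with their top edges flush with the underside of the top and their outer faces flush with the legs' outer faces.

B is a four-legged stool. The seat is 294×316 mm, 35 mm thick, top at z = 415 mm. It stands on four square legs, each 36×36 mm in cross-section, from z = 0 to the seat underside, each flush with a corner of the seat. Four stretchers, 36 mm wide and 27 mm tall, connect adjacent legs with their undersides at z = 233 mm, each running between the inner faces of the legs it joins and aligned with the legs' outer faces on the other axis.

Two stools sit around the table at the −y, −x sides.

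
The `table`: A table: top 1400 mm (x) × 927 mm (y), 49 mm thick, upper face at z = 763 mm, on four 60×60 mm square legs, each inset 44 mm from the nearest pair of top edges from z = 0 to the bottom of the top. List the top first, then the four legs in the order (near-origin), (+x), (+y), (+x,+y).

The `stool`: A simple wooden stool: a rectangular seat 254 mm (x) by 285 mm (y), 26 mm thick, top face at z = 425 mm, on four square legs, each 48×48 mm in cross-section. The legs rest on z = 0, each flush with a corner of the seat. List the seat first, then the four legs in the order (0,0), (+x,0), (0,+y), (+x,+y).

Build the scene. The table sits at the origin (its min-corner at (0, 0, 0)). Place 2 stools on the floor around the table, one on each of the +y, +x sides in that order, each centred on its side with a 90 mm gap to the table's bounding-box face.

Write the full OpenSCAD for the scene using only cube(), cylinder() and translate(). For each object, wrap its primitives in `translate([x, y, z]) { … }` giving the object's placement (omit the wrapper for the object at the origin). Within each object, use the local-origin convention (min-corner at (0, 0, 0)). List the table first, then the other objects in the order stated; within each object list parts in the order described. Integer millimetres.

translate([0, 0, 714]) cube([1400, 927, 49]);
translate([44, 44, 0]) cube([60, 60, 714]);
translate([1296, 44, 0]) cube([60, 60, 714]);
translate([44, 823, 0]) cube([60, 60, 714]);
translate([1296, 823, 0]) cube([60, 60, 714]);
translate([573, 1017, 0]) {
  translate([0, 0, 399]) cube([254, 285, 26]);
  cube([48, 48, 399]);
  translate([206, 0, 0]) cube([48, 48, 399]);
  translate([0, 237, 0]) cube([48, 48, 399]);
  translate([206, 237, 0]) cube([48, 48, 399]);
}
translate([1490, 321, 0]) {
  translate([0, 0, 399]) cube([254, 285, 26]);
  cube([48, 48, 399]);
  translate([206, 0, 0]) cube([48, 48, 399]);
  translate([0, 237, 0]) cube([48, 48, 399]);
  translate([206, 237, 0]) cube([48, 48, 399]);
}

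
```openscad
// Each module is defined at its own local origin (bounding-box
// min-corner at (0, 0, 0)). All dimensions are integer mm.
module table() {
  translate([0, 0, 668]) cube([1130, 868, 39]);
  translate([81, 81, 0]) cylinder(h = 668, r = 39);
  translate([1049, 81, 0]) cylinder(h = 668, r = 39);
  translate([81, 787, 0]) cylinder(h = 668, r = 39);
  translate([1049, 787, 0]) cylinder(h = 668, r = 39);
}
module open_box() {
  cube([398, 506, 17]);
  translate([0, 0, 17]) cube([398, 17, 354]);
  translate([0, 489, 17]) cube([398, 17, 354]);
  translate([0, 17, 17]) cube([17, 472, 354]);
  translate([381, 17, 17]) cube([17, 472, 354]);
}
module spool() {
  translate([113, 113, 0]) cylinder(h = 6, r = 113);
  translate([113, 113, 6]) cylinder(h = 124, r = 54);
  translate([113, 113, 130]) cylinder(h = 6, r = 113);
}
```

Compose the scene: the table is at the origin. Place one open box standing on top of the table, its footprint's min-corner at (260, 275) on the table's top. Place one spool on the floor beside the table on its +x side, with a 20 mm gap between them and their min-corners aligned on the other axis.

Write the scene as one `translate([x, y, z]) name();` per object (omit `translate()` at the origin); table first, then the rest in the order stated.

table();
translate([260, 275, 707]) open_box();
translate([1150, 0, 0]) spool();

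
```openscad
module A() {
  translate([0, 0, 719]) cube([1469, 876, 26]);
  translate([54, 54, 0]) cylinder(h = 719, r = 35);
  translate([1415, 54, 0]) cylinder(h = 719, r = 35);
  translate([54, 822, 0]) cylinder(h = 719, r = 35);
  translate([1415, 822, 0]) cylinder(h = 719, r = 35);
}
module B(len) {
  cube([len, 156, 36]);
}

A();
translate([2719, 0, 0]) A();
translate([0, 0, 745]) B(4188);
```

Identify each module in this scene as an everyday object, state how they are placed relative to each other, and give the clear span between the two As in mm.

A is a table. B is a beam. A beam spans the tops of two tables. The clear span between the two tables is 1250 mm.

Second table starts at x = 2719; first ends at x = 1469; clear span = 2719 − 1469 = 1250 mm.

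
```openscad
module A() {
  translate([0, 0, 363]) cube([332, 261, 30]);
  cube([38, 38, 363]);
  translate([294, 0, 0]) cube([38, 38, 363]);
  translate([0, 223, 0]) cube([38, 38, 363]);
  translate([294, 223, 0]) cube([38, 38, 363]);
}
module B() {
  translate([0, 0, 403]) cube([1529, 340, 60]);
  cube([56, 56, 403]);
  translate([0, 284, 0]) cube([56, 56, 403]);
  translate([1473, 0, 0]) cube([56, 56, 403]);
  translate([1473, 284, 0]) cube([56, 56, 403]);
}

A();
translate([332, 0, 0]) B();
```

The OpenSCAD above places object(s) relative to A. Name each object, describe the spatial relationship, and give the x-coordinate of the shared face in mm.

The stool's +x face and the bench's −x face are both at x = 332 mm.

A is a stool. B is a bench. The bench is against the stool's +x side, with their −y faces flush. The x-coordinate of the shared face is 332 mm.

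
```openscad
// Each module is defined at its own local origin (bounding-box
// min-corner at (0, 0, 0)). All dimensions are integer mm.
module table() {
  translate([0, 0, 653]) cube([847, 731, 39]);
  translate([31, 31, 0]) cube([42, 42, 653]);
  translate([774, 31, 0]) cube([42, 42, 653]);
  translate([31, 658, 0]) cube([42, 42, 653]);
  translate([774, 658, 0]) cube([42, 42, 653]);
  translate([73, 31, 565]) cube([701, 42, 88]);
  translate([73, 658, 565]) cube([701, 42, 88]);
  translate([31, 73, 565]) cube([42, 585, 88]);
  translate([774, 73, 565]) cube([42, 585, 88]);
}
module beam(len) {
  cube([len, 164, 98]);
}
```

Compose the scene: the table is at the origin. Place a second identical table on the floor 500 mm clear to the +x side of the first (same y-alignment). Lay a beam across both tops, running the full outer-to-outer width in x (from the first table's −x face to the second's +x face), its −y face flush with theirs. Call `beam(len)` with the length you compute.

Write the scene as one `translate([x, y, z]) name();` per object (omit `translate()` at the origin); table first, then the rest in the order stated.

table();
translate([1347, 0, 0]) table();
translate([0, 0, 692]) beam(2194);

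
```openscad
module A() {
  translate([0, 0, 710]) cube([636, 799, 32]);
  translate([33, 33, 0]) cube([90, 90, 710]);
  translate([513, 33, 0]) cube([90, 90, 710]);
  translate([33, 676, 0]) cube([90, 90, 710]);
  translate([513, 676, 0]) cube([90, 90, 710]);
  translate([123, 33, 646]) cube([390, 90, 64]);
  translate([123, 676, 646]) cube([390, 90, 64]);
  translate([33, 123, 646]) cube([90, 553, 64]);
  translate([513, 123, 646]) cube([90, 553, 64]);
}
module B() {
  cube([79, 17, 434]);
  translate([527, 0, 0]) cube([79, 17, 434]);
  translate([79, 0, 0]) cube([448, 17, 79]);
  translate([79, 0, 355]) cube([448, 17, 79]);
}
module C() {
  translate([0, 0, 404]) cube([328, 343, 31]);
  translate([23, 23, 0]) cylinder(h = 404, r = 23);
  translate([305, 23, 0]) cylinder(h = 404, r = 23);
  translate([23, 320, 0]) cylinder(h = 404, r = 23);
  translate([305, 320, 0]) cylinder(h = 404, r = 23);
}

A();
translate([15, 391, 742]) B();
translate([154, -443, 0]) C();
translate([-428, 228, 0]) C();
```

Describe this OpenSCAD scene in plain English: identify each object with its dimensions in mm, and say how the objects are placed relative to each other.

A is a rectangular dining table. The top is 636×799×32 mm with its upper surface at z = 742 mm. It stands on four 90×90 mm square legs, each inset 33 mm from the nearest pair of top edges, running from the floor to the underside of the top. Four apron rails, 90 mm thick and 64 mm tall, run between adjacent legs with their top edges flush with the underside of the top and their outer faces flush with the legs' outer faces.

B is a rectangular picture frame lying in the x–z plane (depth along y). The opening is 448 mm wide (x) by 276 mm tall (z), surrounded by a border 79 mm wide on all four sides. The frame is 17 mm deep and is made of two full-height vertical stiles with two horizontal rails fitted between them.

C is a four-legged stool. The seat is a 328×343×31 mm slab whose top surface is at z = 435 mm; four round legs, each 46 mm in diameter, run from the floor (z = 0) to the underside of the seat, each leg's axis is inset half a diameter from the nearest pair of seat edges (so the leg's bounding box is flush with the corner).

The picture frame is on top of the table, centred. Two stools sit around the table at the −y, −x sides.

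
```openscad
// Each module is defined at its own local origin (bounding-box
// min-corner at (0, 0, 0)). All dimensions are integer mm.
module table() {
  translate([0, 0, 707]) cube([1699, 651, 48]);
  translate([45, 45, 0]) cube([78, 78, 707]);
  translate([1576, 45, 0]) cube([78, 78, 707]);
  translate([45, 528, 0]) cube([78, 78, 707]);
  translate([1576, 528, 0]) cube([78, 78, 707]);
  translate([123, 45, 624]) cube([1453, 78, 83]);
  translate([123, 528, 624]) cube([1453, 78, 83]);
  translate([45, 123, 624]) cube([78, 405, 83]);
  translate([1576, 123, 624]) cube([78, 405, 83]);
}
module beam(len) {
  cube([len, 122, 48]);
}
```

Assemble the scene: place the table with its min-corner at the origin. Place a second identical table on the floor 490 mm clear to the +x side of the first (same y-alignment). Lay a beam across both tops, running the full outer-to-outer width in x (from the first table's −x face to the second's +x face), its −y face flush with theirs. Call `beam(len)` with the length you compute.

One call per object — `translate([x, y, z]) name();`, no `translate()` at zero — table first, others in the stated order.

table();
translate([2189, 0, 0]) table();
translate([0, 0, 755]) beam(3888);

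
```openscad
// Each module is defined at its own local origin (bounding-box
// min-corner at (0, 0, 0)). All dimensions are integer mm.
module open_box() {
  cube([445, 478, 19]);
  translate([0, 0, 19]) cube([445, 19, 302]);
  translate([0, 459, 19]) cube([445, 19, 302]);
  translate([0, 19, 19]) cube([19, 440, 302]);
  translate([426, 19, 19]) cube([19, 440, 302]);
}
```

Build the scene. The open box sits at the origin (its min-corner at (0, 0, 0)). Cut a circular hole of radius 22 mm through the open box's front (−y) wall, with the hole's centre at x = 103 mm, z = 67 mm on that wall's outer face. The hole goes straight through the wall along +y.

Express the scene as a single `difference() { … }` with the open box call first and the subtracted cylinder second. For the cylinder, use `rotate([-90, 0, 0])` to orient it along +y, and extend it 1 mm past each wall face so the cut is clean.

difference() {
  open_box();
  translate([103, -1, 67]) rotate([-90, 0, 0]) cylinder(h = 21, r = 22);
}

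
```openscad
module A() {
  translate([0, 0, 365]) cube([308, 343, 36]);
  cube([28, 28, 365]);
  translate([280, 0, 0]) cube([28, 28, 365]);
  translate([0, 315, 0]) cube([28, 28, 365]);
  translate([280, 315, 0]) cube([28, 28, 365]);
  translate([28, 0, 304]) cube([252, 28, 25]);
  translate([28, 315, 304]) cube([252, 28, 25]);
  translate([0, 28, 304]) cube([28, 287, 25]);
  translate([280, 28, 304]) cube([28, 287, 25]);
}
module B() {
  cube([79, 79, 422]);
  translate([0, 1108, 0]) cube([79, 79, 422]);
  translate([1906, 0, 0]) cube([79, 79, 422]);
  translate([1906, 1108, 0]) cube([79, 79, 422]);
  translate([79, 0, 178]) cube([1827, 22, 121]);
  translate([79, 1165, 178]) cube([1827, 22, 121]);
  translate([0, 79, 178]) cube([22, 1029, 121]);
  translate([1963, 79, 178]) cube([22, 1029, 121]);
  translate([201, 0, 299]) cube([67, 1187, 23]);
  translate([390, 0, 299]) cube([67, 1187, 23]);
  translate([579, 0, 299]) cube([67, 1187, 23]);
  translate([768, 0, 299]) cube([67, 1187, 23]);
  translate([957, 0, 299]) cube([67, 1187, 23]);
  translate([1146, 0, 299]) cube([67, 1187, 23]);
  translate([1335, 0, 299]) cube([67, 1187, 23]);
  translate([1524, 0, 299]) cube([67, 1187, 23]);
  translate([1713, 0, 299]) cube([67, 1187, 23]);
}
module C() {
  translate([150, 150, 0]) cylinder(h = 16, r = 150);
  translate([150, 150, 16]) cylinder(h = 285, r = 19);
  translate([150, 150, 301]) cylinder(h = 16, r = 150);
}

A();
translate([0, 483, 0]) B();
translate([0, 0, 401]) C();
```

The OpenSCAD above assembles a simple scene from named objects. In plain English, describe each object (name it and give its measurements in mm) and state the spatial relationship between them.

A is a simple wooden stool: a rectangular seat 308 mm (x) by 343 mm (y), 36 mm thick, top face at z = 401 mm, on four square legs, each 28×28 mm in cross-section. The legs rest on z = 0, each flush with a corner of the seat. Four stretchers, 28 mm wide and 25 mm tall, connect adjacent legs with their undersides at z = 304 mm, each running between the inner faces of the legs it joins and aligned with the legs' outer faces on the other axis.

B is a bed frame 1985 mm long (x) by 1187 mm wide (y). Four 79×79 mm corner posts, 422 mm tall, at the corners of the footprint. Four rails of 22 mm thickness and 121 mm height run between adjacent posts with their undersides at z = 178 mm, their outer faces flush with the outside of the frame (the two x-running rails run between the posts' inner faces; the two y-running rails run between the posts' inner faces). 9 slats, each 67 mm wide (x) and 23 mm thick, lie across the top of the two x-running rails, running the full 1187 mm width of the frame in y; the slats are evenly spaced along x between the inner faces of the end posts with equal gaps (rounded down to the nearest mm) at the −x end and between each pair — any rounding remainder accumulates at the +x end.

C is a spool: two coaxial disc flanges of radius 150 mm and thickness 16 mm, joined by a core cylinder of radius 19 mm and height 285 mm. The lower flange rests on z = 0 and the three cylinders share a vertical axis.

The bed frame is on the floor beside the stool on its +y side. The spool is on top of the stool.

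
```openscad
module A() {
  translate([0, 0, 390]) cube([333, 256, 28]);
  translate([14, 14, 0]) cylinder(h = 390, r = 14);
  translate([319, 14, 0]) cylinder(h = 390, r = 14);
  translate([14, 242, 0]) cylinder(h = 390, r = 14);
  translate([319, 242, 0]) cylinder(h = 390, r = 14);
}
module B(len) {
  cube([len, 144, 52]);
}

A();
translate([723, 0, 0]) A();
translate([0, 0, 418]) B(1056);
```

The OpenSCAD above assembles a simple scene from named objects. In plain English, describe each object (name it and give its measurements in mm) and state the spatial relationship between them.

A is a simple wooden stool: a rectangular seat 333 mm (x) by 256 mm (y), 28 mm thick, top face at z = 418 mm, on four round legs, each 28 mm in diameter. The legs rest on z = 0, each leg's axis is inset half a diameter from the nearest pair of seat edges (so the leg's bounding box is flush with the corner).

B is a rectangular beam 1056 mm long (x), 144 mm deep (y), 52 mm thick (z).

The beam spans the tops of two stools placed 390 mm apart, resting at z = 418 mm.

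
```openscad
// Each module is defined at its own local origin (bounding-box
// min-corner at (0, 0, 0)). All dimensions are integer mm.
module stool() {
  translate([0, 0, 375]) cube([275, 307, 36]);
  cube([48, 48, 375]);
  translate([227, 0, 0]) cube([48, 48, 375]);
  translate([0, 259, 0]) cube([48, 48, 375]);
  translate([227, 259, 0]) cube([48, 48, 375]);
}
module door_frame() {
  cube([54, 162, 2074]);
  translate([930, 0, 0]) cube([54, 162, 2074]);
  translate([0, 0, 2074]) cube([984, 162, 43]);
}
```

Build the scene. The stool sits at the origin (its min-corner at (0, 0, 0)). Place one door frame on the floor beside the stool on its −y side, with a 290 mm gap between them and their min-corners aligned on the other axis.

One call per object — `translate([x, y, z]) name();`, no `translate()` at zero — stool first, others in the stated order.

stool();
translate([0, -452, 0]) door_frame();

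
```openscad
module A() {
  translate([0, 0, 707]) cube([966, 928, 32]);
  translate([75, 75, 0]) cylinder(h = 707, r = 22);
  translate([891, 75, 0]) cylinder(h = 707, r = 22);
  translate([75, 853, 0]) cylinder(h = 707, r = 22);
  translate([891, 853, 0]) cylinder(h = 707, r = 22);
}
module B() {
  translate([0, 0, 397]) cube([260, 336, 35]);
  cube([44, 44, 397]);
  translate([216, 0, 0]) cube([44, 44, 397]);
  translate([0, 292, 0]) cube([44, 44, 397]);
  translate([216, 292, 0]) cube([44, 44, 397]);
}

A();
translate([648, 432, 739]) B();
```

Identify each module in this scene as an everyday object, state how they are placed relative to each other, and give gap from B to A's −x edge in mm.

A is a table. B is a stool. The stool is on top of the table. The gap from the stool to the table's −x edge is 648 mm.

The stool's min-x is at 648; the table's min-x is 0; gap = 648 mm.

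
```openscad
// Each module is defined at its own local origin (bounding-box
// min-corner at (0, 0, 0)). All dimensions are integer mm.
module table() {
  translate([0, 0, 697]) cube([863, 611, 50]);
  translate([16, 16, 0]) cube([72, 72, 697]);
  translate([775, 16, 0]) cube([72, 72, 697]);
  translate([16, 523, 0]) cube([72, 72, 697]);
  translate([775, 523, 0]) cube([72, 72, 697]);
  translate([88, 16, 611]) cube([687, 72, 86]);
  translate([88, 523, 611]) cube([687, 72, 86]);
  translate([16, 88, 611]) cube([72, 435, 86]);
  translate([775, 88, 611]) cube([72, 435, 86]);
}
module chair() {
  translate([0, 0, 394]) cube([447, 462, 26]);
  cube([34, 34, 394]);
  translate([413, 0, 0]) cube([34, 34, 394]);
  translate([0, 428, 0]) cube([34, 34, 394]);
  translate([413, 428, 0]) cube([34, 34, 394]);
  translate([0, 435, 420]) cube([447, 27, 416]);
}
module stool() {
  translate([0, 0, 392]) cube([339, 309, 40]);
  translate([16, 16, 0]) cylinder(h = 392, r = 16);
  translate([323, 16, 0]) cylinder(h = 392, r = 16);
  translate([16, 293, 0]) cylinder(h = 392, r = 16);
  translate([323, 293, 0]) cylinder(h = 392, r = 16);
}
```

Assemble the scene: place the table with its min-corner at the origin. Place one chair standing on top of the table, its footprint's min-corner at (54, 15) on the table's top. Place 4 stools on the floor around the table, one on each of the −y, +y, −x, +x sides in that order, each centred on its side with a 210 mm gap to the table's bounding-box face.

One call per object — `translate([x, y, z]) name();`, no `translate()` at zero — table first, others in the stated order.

table();
translate([54, 15, 747]) chair();
translate([262, -519, 0]) stool();
translate([262, 821, 0]) stool();
translate([-549, 151, 0]) stool();
translate([1073, 151, 0]) stool();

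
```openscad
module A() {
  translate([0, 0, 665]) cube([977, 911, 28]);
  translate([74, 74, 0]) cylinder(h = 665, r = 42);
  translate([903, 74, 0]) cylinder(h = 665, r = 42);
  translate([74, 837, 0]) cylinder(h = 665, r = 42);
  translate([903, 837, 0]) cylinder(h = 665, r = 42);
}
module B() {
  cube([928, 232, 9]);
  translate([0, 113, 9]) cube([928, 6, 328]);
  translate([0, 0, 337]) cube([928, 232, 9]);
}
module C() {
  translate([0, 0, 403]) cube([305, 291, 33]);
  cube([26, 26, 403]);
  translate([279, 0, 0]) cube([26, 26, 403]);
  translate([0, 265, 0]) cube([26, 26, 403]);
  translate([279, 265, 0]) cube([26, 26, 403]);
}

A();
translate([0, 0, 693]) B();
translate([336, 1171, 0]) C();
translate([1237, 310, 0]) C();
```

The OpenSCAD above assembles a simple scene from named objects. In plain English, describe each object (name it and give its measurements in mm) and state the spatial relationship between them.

A is a table: top 977 mm (x) × 911 mm (y), 28 mm thick, upper face at z = 693 mm, on four round legs of 84 mm diameter, each leg's bounding box inset 32 mm from the nearest pair of top edges, running from z = 0 to the bottom of the top.

B is an I-beam lying along x, 928 mm long. Overall section height 346 mm. Two flanges 232 mm wide (y) and 9 mm thick, one on the floor and one at the top; a web 6 mm thick runs between them, centred on the flange width.

C is a four-legged stool. The seat is a 305×291×33 mm slab whose top surface is at z = 436 mm; four square legs, each 26×26 mm in cross-section, run from the floor (z = 0) to the underside of the seat, each flush with a corner of the seat.

The I-beam is on top of the table. Two stools sit around the table at the +y, +x sides.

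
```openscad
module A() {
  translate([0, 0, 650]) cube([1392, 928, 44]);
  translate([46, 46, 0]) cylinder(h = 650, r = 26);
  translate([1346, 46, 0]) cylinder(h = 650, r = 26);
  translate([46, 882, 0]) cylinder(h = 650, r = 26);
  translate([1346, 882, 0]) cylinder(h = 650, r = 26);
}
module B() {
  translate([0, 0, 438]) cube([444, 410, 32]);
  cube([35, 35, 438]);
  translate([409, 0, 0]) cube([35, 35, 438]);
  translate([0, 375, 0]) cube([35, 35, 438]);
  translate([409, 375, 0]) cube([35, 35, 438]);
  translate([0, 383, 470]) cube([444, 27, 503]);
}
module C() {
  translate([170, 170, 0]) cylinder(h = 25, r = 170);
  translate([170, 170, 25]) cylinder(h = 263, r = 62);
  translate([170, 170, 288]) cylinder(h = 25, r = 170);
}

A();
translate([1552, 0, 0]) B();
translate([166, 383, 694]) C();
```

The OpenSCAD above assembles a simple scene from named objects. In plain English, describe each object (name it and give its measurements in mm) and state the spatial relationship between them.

A is a table: top 1392 mm (x) × 928 mm (y), 44 mm thick, upper face at z = 694 mm, on four round legs of 52 mm diameter, each leg's bounding box inset 20 mm from the nearest pair of top edges, running from z = 0 to the bottom of the top.

B is a chair: 444×410 mm seat, 32 mm thick, top at z = 470 mm, on four 35 mm square corner legs flush with the seat edges. A 27 mm thick backrest slab spans the full seat width, extending 503 mm above the seat top, its back face flush with the seat's +y edge.

C is a spool: two coaxial disc flanges of radius 170 mm and thickness 25 mm, joined by a core cylinder of radius 62 mm and height 263 mm. The lower flange rests on z = 0 and the three cylinders share a vertical axis.

The chair is on the floor beside the table on its +x side. The spool is on top of the table.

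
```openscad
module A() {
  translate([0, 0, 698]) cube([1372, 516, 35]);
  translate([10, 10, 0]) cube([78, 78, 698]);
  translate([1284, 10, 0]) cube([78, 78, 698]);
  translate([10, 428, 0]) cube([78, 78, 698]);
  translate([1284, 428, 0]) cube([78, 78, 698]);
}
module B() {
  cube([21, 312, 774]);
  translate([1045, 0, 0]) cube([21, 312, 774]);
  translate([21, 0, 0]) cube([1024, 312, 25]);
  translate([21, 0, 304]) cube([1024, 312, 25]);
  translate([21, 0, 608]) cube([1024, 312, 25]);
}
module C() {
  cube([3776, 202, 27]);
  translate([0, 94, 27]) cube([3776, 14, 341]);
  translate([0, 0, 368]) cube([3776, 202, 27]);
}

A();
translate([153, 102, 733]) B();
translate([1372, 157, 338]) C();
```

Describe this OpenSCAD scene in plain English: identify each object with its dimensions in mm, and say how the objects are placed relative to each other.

A is a table: top 1372 mm (x) × 516 mm (y), 35 mm thick, upper face at z = 733 mm, on four 78×78 mm square legs, each inset 10 mm from the nearest pair of top edges, running from z = 0 to the bottom of the top.

B is a bookshelf 1066 mm wide overall, 312 mm deep and 774 mm tall. The two sides are 21 mm thick vertical panels. 3 horizontal shelves of 25 mm thickness span between the inner faces of the sides; the lowest shelf sits on the floor and shelves are stacked with a clear vertical gap of 279 mm between each pair.

C is an I-beam lying along x, 3776 mm long. Overall section height 395 mm. Two flanges 202 mm wide (y) and 27 mm thick, one on the floor and one at the top; a web 14 mm thick runs between them, centred on the flange width.

The bookshelf is on top of the table, centred. The I-beam is beside the table with their tops flush at z = 733.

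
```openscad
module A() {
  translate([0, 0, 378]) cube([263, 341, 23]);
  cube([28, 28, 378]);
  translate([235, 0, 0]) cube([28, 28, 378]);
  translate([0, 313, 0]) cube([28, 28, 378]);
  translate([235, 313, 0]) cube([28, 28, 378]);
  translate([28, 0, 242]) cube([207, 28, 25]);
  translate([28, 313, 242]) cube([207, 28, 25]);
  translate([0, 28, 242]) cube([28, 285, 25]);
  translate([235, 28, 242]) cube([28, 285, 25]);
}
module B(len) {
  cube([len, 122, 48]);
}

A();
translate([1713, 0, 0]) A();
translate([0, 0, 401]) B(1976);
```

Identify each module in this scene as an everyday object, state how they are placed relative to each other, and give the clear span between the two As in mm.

Second stool starts at x = 1713; first ends at x = 263; clear span = 1713 − 263 = 1450 mm.

A is a stool. B is a beam. A beam spans the tops of two stools. The clear span between the two stools is 1450 mm.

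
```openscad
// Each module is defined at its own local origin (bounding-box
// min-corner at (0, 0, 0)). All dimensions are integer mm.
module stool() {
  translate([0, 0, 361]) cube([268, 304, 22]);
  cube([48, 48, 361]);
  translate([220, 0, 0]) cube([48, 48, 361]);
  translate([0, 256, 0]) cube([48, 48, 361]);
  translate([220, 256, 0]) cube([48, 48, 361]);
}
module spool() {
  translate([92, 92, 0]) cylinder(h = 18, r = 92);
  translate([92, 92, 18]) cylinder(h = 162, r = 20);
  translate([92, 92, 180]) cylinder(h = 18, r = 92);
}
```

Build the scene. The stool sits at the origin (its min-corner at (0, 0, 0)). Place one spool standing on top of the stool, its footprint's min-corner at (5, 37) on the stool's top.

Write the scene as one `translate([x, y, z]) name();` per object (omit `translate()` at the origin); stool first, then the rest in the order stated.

stool();
translate([5, 37, 383]) spool();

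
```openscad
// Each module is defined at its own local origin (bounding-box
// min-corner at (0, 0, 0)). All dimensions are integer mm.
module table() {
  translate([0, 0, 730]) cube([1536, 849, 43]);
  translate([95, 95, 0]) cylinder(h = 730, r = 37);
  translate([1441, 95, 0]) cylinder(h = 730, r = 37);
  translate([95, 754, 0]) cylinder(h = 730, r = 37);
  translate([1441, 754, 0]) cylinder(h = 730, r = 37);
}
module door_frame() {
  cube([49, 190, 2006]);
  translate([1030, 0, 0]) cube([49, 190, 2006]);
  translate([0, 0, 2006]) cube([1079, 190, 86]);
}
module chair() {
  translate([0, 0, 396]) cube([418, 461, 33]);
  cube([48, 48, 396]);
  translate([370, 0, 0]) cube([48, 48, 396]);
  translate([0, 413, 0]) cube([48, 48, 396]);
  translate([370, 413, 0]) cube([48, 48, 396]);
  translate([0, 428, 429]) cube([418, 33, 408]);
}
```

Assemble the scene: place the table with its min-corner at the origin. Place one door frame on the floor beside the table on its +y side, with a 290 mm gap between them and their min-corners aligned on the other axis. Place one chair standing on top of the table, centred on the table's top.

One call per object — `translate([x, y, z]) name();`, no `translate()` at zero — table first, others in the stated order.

table();
translate([0, 1139, 0]) door_frame();
translate([559, 194, 773]) chair();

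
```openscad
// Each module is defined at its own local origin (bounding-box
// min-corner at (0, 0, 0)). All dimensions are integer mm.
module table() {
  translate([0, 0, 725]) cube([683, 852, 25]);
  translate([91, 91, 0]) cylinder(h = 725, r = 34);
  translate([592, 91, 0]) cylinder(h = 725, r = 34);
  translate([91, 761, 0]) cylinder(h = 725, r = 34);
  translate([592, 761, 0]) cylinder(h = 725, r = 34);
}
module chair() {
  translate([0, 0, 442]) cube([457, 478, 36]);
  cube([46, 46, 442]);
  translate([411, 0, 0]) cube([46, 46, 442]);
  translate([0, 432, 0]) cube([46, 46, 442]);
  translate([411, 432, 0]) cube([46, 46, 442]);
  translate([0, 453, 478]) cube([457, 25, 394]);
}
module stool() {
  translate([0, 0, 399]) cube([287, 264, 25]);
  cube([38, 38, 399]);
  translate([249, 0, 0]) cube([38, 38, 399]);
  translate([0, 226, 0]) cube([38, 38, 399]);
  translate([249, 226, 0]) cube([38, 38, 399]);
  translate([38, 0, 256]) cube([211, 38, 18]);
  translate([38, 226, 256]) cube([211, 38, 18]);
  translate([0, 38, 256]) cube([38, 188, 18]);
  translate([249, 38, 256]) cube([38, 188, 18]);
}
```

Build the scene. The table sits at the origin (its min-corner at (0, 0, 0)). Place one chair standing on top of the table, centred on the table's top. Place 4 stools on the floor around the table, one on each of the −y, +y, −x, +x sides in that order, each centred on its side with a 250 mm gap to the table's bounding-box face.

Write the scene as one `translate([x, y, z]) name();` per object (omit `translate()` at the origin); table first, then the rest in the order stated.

table();
translate([113, 187, 750]) chair();
translate([198, -514, 0]) stool();
translate([198, 1102, 0]) stool();
translate([-537, 294, 0]) stool();
translate([933, 294, 0]) stool();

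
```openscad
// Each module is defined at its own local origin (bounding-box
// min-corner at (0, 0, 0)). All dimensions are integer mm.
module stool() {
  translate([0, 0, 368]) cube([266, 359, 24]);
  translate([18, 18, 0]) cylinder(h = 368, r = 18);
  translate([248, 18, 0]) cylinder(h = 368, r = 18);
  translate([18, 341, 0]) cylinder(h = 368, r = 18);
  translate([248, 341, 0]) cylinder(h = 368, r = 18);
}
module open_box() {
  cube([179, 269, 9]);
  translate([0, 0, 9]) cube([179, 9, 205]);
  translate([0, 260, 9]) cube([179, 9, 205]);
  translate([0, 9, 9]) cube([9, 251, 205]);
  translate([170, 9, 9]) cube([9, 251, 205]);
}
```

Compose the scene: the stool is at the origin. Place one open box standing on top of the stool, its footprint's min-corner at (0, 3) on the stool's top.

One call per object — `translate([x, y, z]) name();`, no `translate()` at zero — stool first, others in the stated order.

stool();
translate([0, 3, 392]) open_box();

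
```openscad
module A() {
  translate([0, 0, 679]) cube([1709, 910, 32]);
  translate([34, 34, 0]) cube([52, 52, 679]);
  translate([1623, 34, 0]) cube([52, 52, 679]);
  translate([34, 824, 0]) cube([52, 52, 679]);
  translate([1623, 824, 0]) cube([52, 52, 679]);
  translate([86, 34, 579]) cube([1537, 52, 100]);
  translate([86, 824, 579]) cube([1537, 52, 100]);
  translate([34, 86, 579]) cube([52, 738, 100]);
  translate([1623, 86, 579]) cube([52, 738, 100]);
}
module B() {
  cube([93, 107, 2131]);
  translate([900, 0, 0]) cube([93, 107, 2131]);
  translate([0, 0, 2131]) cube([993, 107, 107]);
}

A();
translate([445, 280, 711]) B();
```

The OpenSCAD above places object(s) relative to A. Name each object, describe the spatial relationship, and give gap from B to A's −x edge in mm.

The door frame's min-x is at 445; the table's min-x is 0; gap = 445 mm.

A is a table. B is a door frame. The door frame is on top of the table. The gap from the door frame to the table's −x edge is 445 mm.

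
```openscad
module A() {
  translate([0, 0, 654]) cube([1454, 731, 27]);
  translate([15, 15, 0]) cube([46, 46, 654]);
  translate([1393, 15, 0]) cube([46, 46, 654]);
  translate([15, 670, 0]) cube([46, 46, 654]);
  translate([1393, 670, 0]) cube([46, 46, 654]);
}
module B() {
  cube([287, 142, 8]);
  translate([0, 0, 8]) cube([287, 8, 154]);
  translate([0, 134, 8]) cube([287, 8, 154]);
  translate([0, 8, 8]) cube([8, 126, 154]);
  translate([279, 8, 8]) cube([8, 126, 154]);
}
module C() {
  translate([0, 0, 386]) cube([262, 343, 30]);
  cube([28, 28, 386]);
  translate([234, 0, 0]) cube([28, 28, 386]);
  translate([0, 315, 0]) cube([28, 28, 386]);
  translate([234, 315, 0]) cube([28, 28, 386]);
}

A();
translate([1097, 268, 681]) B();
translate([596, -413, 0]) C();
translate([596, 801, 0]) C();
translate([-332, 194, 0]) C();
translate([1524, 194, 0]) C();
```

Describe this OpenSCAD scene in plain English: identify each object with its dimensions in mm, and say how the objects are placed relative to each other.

A is a table: top 1454 mm (x) × 731 mm (y), 27 mm thick, upper face at z = 681 mm, on four 46×46 mm square legs, each inset 15 mm from the nearest pair of top edges, running from z = 0 to the bottom of the top.

B is an open-topped rectangular box: outside dimensions 287×142×162 mm, with a uniform wall and base thickness of 8 mm. The base is a full 287×142 slab on the floor; four walls sit on top of the base. The front and back walls (the −y and +y sides) span the full width; the two side walls fit between them.

C is a simple wooden stool: a rectangular seat 262 mm (x) by 343 mm (y), 30 mm thick, top face at z = 416 mm, on four square legs, each 28×28 mm in cross-section. The legs rest on z = 0, each flush with a corner of the seat.

The open box is on top of the table. Four stools sit around the table at the −y, +y, −x, +x sides.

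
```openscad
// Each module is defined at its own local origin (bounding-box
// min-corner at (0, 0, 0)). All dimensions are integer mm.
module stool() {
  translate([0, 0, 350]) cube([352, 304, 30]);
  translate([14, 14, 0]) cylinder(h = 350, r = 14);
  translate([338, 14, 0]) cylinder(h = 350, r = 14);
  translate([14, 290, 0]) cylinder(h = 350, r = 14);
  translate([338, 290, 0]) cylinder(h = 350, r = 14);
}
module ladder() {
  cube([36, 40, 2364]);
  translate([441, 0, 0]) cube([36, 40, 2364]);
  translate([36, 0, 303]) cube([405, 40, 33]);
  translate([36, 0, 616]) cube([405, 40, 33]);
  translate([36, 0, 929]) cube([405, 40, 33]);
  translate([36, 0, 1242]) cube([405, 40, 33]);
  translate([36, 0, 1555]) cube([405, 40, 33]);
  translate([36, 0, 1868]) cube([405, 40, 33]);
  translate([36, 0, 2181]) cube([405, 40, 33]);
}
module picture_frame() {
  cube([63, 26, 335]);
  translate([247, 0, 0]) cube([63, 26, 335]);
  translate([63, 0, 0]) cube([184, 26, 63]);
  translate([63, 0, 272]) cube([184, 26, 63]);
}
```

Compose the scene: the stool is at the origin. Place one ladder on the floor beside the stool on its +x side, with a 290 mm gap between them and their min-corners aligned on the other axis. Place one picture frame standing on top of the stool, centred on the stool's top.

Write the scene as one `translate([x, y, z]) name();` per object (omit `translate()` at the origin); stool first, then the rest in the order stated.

stool();
translate([642, 0, 0]) ladder();
translate([21, 139, 380]) picture_frame();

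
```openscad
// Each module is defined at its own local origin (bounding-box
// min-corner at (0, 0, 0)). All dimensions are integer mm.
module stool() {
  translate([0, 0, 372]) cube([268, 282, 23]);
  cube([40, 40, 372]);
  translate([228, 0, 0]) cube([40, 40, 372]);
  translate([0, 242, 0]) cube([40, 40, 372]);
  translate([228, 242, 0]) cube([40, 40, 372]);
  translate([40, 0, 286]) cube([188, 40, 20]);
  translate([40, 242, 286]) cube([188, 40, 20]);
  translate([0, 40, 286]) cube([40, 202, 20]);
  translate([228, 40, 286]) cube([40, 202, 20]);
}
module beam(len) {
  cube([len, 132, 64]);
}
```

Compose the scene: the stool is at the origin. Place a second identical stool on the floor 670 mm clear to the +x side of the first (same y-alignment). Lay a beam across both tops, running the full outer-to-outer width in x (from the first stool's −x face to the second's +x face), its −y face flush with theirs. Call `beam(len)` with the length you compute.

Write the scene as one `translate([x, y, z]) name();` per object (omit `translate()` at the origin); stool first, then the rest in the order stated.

stool();
translate([938, 0, 0]) stool();
translate([0, 0, 395]) beam(1206);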